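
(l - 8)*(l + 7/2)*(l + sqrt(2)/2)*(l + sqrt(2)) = l^4 - 9*l^3/2 + 3*sqrt(2)*l^3/2 - 27*l^2 - 27*sqrt(2)*l^2/4 - 42*sqrt(2)*l - 9*l/2 - 28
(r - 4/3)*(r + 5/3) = r^2 + r/3 - 20/9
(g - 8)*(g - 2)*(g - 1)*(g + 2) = g^4 - 9*g^3 + 4*g^2 + 36*g - 32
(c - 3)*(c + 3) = c^2 - 9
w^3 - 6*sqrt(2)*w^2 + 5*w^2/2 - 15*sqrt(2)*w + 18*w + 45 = (w + 5/2)*(w - 3*sqrt(2))^2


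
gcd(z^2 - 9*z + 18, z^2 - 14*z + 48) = z - 6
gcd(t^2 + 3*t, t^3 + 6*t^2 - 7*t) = t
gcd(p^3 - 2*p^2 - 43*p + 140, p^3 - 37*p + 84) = p^2 + 3*p - 28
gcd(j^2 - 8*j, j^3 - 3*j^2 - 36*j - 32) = j - 8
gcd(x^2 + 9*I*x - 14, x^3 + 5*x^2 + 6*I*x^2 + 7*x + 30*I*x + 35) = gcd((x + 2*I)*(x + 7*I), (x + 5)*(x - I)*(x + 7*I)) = x + 7*I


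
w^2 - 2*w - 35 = (w - 7)*(w + 5)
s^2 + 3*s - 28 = (s - 4)*(s + 7)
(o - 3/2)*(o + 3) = o^2 + 3*o/2 - 9/2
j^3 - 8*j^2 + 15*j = j*(j - 5)*(j - 3)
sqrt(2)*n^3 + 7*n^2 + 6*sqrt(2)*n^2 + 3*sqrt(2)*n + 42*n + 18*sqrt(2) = (n + 6)*(n + 3*sqrt(2))*(sqrt(2)*n + 1)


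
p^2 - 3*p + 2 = (p - 2)*(p - 1)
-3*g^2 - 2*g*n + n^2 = (-3*g + n)*(g + n)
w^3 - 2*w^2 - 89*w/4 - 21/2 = (w - 6)*(w + 1/2)*(w + 7/2)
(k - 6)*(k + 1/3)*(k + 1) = k^3 - 14*k^2/3 - 23*k/3 - 2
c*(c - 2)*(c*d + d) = c^3*d - c^2*d - 2*c*d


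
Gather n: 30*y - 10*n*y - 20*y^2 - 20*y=-10*n*y - 20*y^2 + 10*y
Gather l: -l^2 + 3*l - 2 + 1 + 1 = -l^2 + 3*l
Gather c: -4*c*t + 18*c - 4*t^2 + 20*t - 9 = c*(18 - 4*t) - 4*t^2 + 20*t - 9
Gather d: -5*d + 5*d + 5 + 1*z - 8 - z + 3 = 0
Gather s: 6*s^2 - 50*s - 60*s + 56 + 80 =6*s^2 - 110*s + 136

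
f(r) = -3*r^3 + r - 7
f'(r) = 1 - 9*r^2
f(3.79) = -166.53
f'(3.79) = -128.28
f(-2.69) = 48.71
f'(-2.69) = -64.12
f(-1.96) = 13.63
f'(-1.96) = -33.57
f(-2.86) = 60.32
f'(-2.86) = -72.62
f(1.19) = -10.87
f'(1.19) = -11.74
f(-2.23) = 24.04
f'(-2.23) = -43.76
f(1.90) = -25.68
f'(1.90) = -31.49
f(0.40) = -6.79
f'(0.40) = -0.44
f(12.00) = -5179.00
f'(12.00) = -1295.00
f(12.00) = -5179.00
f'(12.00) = -1295.00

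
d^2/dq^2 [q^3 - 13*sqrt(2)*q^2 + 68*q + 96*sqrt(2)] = 6*q - 26*sqrt(2)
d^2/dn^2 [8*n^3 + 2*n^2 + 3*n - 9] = 48*n + 4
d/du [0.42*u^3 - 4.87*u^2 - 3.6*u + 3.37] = 1.26*u^2 - 9.74*u - 3.6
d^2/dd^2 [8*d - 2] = 0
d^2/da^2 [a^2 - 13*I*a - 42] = 2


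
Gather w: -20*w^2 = -20*w^2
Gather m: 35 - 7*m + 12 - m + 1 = 48 - 8*m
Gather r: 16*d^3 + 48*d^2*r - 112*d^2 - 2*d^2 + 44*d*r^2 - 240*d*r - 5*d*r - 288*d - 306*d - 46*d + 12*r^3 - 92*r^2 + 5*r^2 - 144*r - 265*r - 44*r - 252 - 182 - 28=16*d^3 - 114*d^2 - 640*d + 12*r^3 + r^2*(44*d - 87) + r*(48*d^2 - 245*d - 453) - 462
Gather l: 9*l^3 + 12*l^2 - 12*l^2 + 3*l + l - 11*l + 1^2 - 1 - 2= 9*l^3 - 7*l - 2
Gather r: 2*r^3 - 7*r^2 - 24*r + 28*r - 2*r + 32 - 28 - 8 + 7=2*r^3 - 7*r^2 + 2*r + 3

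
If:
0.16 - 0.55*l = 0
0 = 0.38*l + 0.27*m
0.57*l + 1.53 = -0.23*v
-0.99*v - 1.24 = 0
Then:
No Solution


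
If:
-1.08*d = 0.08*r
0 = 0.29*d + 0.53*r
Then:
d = 0.00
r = 0.00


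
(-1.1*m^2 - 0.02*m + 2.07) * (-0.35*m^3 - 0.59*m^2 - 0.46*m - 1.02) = 0.385*m^5 + 0.656*m^4 - 0.2067*m^3 - 0.0900999999999997*m^2 - 0.9318*m - 2.1114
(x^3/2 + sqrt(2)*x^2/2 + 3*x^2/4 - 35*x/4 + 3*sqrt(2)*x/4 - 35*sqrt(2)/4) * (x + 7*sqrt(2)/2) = x^4/2 + 3*x^3/4 + 9*sqrt(2)*x^3/4 - 21*x^2/4 + 27*sqrt(2)*x^2/8 - 315*sqrt(2)*x/8 + 21*x/4 - 245/4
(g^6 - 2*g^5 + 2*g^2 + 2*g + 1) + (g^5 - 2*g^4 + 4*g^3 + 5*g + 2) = g^6 - g^5 - 2*g^4 + 4*g^3 + 2*g^2 + 7*g + 3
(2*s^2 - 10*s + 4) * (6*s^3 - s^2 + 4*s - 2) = 12*s^5 - 62*s^4 + 42*s^3 - 48*s^2 + 36*s - 8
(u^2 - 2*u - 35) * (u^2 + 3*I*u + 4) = u^4 - 2*u^3 + 3*I*u^3 - 31*u^2 - 6*I*u^2 - 8*u - 105*I*u - 140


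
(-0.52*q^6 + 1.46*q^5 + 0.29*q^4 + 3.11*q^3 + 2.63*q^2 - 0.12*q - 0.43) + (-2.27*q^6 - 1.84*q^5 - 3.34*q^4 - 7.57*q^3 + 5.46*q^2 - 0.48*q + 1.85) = -2.79*q^6 - 0.38*q^5 - 3.05*q^4 - 4.46*q^3 + 8.09*q^2 - 0.6*q + 1.42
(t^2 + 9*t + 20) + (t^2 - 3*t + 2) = 2*t^2 + 6*t + 22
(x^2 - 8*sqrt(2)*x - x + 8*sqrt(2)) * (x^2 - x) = x^4 - 8*sqrt(2)*x^3 - 2*x^3 + x^2 + 16*sqrt(2)*x^2 - 8*sqrt(2)*x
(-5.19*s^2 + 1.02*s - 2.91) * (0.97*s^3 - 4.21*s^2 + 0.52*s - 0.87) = -5.0343*s^5 + 22.8393*s^4 - 9.8157*s^3 + 17.2968*s^2 - 2.4006*s + 2.5317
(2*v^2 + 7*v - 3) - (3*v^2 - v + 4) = -v^2 + 8*v - 7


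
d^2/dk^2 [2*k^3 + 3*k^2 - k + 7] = 12*k + 6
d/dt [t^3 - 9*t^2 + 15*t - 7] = 3*t^2 - 18*t + 15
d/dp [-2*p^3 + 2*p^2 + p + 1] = -6*p^2 + 4*p + 1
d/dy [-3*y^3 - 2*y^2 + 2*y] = -9*y^2 - 4*y + 2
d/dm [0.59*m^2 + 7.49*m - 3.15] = 1.18*m + 7.49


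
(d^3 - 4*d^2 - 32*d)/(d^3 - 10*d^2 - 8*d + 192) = d/(d - 6)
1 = 1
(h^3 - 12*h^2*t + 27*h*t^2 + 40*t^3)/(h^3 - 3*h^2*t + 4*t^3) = (h^2 - 13*h*t + 40*t^2)/(h^2 - 4*h*t + 4*t^2)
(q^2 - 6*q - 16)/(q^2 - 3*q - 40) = (q + 2)/(q + 5)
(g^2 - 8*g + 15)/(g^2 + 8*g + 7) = (g^2 - 8*g + 15)/(g^2 + 8*g + 7)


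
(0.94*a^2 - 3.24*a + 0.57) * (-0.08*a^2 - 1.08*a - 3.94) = -0.0752*a^4 - 0.756*a^3 - 0.249999999999999*a^2 + 12.15*a - 2.2458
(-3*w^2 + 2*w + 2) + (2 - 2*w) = 4 - 3*w^2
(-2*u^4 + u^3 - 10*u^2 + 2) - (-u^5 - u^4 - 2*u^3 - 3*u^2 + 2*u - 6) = u^5 - u^4 + 3*u^3 - 7*u^2 - 2*u + 8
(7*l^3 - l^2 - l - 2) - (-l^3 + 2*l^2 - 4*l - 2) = 8*l^3 - 3*l^2 + 3*l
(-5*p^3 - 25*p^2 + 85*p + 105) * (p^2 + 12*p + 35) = -5*p^5 - 85*p^4 - 390*p^3 + 250*p^2 + 4235*p + 3675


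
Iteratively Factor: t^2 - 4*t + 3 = (t - 1)*(t - 3)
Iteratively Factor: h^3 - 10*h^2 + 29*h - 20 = (h - 1)*(h^2 - 9*h + 20) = (h - 4)*(h - 1)*(h - 5)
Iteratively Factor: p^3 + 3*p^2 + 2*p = (p + 1)*(p^2 + 2*p) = p*(p + 1)*(p + 2)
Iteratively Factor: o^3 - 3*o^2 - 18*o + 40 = (o - 5)*(o^2 + 2*o - 8) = (o - 5)*(o - 2)*(o + 4)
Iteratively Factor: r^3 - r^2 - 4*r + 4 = (r + 2)*(r^2 - 3*r + 2) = (r - 1)*(r + 2)*(r - 2)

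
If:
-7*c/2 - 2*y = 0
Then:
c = -4*y/7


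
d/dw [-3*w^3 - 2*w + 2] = -9*w^2 - 2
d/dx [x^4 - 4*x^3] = 4*x^2*(x - 3)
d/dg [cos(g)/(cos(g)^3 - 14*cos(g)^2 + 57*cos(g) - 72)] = 2*(cos(g)^2 - 4*cos(g) - 12)*sin(g)/((cos(g) - 8)^2*(cos(g) - 3)^3)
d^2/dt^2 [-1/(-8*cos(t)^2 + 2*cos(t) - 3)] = 2*(128*sin(t)^4 - 18*sin(t)^2 + 33*cos(t) - 6*cos(3*t) - 90)/(8*sin(t)^2 + 2*cos(t) - 11)^3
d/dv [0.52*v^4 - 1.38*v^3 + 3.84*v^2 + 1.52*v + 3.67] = 2.08*v^3 - 4.14*v^2 + 7.68*v + 1.52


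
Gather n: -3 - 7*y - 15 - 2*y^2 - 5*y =-2*y^2 - 12*y - 18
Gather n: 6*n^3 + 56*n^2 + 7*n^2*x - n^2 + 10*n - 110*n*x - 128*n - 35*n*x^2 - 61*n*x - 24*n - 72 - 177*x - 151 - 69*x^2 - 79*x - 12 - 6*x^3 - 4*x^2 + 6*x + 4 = 6*n^3 + n^2*(7*x + 55) + n*(-35*x^2 - 171*x - 142) - 6*x^3 - 73*x^2 - 250*x - 231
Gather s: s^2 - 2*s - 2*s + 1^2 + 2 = s^2 - 4*s + 3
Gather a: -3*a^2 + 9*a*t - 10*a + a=-3*a^2 + a*(9*t - 9)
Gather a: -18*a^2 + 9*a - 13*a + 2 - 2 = -18*a^2 - 4*a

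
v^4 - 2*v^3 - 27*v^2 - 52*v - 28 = (v - 7)*(v + 1)*(v + 2)^2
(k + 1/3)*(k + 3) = k^2 + 10*k/3 + 1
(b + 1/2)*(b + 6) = b^2 + 13*b/2 + 3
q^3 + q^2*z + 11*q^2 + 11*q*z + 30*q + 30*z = (q + 5)*(q + 6)*(q + z)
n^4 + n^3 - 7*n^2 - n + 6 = (n - 2)*(n - 1)*(n + 1)*(n + 3)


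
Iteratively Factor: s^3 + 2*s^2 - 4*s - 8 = (s - 2)*(s^2 + 4*s + 4) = (s - 2)*(s + 2)*(s + 2)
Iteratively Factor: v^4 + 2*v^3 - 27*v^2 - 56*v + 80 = (v - 5)*(v^3 + 7*v^2 + 8*v - 16) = (v - 5)*(v - 1)*(v^2 + 8*v + 16) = (v - 5)*(v - 1)*(v + 4)*(v + 4)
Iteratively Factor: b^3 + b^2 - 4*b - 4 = (b - 2)*(b^2 + 3*b + 2) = (b - 2)*(b + 2)*(b + 1)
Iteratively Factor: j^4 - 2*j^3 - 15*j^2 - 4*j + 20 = (j + 2)*(j^3 - 4*j^2 - 7*j + 10) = (j + 2)^2*(j^2 - 6*j + 5) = (j - 5)*(j + 2)^2*(j - 1)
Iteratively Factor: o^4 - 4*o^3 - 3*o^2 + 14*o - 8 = (o - 4)*(o^3 - 3*o + 2) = (o - 4)*(o + 2)*(o^2 - 2*o + 1) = (o - 4)*(o - 1)*(o + 2)*(o - 1)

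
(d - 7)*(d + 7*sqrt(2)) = d^2 - 7*d + 7*sqrt(2)*d - 49*sqrt(2)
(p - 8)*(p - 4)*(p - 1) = p^3 - 13*p^2 + 44*p - 32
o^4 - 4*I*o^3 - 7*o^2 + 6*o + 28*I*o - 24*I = (o - 2)*(o - 1)*(o + 3)*(o - 4*I)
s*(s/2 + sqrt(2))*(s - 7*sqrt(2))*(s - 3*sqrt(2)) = s^4/2 - 4*sqrt(2)*s^3 + s^2 + 42*sqrt(2)*s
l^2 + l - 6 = (l - 2)*(l + 3)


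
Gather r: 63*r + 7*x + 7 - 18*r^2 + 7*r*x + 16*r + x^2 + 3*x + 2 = -18*r^2 + r*(7*x + 79) + x^2 + 10*x + 9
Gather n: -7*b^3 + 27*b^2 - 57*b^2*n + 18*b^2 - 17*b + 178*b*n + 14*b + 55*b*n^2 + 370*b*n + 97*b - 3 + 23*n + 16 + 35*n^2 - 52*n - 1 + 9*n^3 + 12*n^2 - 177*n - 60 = -7*b^3 + 45*b^2 + 94*b + 9*n^3 + n^2*(55*b + 47) + n*(-57*b^2 + 548*b - 206) - 48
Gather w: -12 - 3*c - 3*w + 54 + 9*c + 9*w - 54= 6*c + 6*w - 12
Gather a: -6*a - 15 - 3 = -6*a - 18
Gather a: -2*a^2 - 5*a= -2*a^2 - 5*a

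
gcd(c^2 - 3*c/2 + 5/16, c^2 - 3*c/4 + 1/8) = c - 1/4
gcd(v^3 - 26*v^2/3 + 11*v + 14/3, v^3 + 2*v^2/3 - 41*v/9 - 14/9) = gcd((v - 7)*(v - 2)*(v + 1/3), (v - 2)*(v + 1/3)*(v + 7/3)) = v^2 - 5*v/3 - 2/3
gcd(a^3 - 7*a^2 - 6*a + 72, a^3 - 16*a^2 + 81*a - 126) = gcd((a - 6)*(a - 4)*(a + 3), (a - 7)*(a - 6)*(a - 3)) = a - 6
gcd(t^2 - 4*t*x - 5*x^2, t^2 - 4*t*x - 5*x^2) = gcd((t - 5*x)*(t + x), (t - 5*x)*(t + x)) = -t^2 + 4*t*x + 5*x^2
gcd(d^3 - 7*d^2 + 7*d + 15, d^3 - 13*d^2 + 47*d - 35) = d - 5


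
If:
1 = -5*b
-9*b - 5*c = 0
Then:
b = -1/5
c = 9/25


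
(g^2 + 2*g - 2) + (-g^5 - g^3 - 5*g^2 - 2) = -g^5 - g^3 - 4*g^2 + 2*g - 4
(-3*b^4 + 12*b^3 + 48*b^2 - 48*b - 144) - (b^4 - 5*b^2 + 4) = -4*b^4 + 12*b^3 + 53*b^2 - 48*b - 148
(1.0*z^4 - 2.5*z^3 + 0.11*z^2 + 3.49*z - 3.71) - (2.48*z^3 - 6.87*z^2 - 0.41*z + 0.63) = 1.0*z^4 - 4.98*z^3 + 6.98*z^2 + 3.9*z - 4.34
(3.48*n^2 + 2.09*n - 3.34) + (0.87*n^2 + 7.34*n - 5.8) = 4.35*n^2 + 9.43*n - 9.14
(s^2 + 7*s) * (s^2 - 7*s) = s^4 - 49*s^2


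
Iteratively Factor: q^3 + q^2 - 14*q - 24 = (q + 3)*(q^2 - 2*q - 8) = (q - 4)*(q + 3)*(q + 2)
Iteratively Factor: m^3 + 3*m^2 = (m)*(m^2 + 3*m) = m^2*(m + 3)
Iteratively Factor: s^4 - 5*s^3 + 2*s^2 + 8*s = (s)*(s^3 - 5*s^2 + 2*s + 8) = s*(s + 1)*(s^2 - 6*s + 8) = s*(s - 4)*(s + 1)*(s - 2)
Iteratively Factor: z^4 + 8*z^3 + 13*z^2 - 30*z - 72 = (z + 3)*(z^3 + 5*z^2 - 2*z - 24) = (z - 2)*(z + 3)*(z^2 + 7*z + 12) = (z - 2)*(z + 3)^2*(z + 4)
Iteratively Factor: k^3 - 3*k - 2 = (k - 2)*(k^2 + 2*k + 1) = (k - 2)*(k + 1)*(k + 1)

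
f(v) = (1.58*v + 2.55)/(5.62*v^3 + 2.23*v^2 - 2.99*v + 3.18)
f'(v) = (1.58*v + 2.55)*(-16.86*v^2 - 4.46*v + 2.99)/(5.62*v^3 + 2.23*v^2 - 2.99*v + 3.18)^2 + 1.58/(5.62*v^3 + 2.23*v^2 - 2.99*v + 3.18) = (-17.7592*v^3 - 46.5164*v^2 - 11.373*v + 12.6489)/(31.5844*v^6 + 25.0652*v^5 - 28.6347*v^4 + 22.4078*v^3 + 23.1229*v^2 - 19.0164*v + 10.1124)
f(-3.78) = 0.01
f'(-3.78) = 0.01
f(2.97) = 0.04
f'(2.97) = -0.03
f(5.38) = 0.01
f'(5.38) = -0.00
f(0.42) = 1.18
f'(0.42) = -0.22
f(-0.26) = 0.53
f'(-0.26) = 0.79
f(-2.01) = 0.02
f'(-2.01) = -0.01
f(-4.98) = 0.01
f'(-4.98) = 0.00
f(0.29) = 1.14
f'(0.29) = 0.72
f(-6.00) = 0.01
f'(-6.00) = 0.00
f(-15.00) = 0.00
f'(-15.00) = 0.00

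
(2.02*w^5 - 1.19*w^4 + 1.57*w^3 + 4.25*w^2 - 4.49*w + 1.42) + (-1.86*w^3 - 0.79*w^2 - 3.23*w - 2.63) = 2.02*w^5 - 1.19*w^4 - 0.29*w^3 + 3.46*w^2 - 7.72*w - 1.21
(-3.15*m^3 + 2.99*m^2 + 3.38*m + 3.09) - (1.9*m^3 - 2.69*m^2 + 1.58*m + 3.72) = -5.05*m^3 + 5.68*m^2 + 1.8*m - 0.63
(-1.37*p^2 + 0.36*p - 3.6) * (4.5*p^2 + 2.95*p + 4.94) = -6.165*p^4 - 2.4215*p^3 - 21.9058*p^2 - 8.8416*p - 17.784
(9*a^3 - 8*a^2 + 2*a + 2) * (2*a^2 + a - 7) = 18*a^5 - 7*a^4 - 67*a^3 + 62*a^2 - 12*a - 14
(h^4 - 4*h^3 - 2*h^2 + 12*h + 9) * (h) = h^5 - 4*h^4 - 2*h^3 + 12*h^2 + 9*h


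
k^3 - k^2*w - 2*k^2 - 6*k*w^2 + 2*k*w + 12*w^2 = (k - 2)*(k - 3*w)*(k + 2*w)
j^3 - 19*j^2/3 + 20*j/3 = j*(j - 5)*(j - 4/3)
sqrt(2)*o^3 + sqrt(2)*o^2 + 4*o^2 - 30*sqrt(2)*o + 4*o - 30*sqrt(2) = (o - 3*sqrt(2))*(o + 5*sqrt(2))*(sqrt(2)*o + sqrt(2))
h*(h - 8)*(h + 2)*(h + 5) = h^4 - h^3 - 46*h^2 - 80*h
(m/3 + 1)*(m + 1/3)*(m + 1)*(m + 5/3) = m^4/3 + 2*m^3 + 104*m^2/27 + 74*m/27 + 5/9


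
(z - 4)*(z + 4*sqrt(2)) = z^2 - 4*z + 4*sqrt(2)*z - 16*sqrt(2)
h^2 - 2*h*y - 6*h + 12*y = (h - 6)*(h - 2*y)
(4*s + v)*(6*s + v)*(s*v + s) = 24*s^3*v + 24*s^3 + 10*s^2*v^2 + 10*s^2*v + s*v^3 + s*v^2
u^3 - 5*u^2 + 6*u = u*(u - 3)*(u - 2)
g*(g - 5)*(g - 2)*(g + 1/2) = g^4 - 13*g^3/2 + 13*g^2/2 + 5*g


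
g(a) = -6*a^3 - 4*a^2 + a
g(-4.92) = 612.83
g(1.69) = -38.70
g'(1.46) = -49.05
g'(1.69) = -63.93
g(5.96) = -1406.38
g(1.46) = -25.74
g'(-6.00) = -599.00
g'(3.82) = -292.22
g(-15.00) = 19335.00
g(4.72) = -715.32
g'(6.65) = -848.20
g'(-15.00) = -3929.00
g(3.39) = -276.33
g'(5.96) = -686.07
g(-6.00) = 1146.00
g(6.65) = -1934.72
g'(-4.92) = -395.36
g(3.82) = -389.01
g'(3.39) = -232.98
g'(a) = -18*a^2 - 8*a + 1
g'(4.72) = -437.77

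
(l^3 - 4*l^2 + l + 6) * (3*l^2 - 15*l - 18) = 3*l^5 - 27*l^4 + 45*l^3 + 75*l^2 - 108*l - 108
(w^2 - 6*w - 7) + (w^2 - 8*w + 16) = 2*w^2 - 14*w + 9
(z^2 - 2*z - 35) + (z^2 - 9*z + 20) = 2*z^2 - 11*z - 15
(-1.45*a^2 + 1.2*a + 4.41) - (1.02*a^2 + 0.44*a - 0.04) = -2.47*a^2 + 0.76*a + 4.45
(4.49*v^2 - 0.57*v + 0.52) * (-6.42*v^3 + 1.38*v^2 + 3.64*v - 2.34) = -28.8258*v^5 + 9.8556*v^4 + 12.2186*v^3 - 11.8638*v^2 + 3.2266*v - 1.2168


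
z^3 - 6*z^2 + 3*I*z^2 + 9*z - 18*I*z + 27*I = (z - 3)^2*(z + 3*I)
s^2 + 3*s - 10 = (s - 2)*(s + 5)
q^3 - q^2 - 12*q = q*(q - 4)*(q + 3)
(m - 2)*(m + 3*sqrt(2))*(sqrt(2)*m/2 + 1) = sqrt(2)*m^3/2 - sqrt(2)*m^2 + 4*m^2 - 8*m + 3*sqrt(2)*m - 6*sqrt(2)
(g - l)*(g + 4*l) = g^2 + 3*g*l - 4*l^2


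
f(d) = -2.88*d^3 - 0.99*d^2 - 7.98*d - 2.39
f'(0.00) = -7.98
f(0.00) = -2.39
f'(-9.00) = -690.00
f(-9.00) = 2088.76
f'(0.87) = -16.24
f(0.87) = -11.98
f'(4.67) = -205.66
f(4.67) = -354.57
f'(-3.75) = -122.06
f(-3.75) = 165.49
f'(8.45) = -641.63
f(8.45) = -1878.16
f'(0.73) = -14.03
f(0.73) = -9.86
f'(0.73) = -14.03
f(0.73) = -9.86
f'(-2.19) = -45.08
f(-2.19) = 40.59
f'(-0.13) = -7.87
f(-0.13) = -1.36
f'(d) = -8.64*d^2 - 1.98*d - 7.98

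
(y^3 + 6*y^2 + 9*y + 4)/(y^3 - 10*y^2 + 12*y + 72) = (y^3 + 6*y^2 + 9*y + 4)/(y^3 - 10*y^2 + 12*y + 72)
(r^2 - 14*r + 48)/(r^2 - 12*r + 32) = (r - 6)/(r - 4)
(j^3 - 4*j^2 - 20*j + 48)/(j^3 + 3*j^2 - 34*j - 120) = (j - 2)/(j + 5)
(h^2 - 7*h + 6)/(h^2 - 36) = (h - 1)/(h + 6)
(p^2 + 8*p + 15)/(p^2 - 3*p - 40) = (p + 3)/(p - 8)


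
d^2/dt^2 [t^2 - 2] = 2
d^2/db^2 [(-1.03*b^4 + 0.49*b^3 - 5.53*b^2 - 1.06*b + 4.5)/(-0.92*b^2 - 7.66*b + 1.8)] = (1.743584*b^6 + 43.551696*b^5 + 352.381128*b^4 - 362.498872*b^3 + 112.6764*b^2 - 189.26784*b - 477.91944)/(0.778688*b^6 + 19.450272*b^5 + 157.374096*b^4 + 373.345336*b^3 - 307.90584*b^2 + 74.4552*b - 5.832)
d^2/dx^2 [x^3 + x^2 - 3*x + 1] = 6*x + 2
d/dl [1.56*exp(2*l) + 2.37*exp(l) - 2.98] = (3.12*exp(l) + 2.37)*exp(l)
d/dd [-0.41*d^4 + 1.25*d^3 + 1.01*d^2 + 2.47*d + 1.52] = -1.64*d^3 + 3.75*d^2 + 2.02*d + 2.47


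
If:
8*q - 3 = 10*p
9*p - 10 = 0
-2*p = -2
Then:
No Solution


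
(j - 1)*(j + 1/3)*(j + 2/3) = j^3 - 7*j/9 - 2/9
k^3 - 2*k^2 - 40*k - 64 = (k - 8)*(k + 2)*(k + 4)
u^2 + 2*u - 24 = (u - 4)*(u + 6)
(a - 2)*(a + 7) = a^2 + 5*a - 14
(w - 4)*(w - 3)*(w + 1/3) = w^3 - 20*w^2/3 + 29*w/3 + 4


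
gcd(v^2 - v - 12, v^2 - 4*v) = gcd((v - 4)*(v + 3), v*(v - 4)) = v - 4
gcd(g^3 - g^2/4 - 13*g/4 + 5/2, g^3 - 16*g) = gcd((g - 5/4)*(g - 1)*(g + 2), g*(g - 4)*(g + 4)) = 1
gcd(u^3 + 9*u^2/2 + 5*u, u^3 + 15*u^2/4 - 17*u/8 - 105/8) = u + 5/2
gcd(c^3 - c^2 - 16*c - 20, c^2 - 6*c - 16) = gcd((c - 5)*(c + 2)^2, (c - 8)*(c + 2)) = c + 2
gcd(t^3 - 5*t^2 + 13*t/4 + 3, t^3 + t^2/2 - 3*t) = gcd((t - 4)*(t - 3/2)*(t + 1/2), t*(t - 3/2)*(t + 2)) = t - 3/2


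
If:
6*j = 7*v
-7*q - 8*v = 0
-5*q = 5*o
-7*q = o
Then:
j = 0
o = 0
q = 0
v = 0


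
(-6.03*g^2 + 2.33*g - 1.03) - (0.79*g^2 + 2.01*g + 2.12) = -6.82*g^2 + 0.32*g - 3.15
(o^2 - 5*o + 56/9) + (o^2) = 2*o^2 - 5*o + 56/9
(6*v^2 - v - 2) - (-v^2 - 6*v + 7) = 7*v^2 + 5*v - 9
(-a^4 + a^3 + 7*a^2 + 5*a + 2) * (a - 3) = -a^5 + 4*a^4 + 4*a^3 - 16*a^2 - 13*a - 6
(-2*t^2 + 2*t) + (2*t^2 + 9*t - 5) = 11*t - 5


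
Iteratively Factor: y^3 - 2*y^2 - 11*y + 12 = (y + 3)*(y^2 - 5*y + 4) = (y - 1)*(y + 3)*(y - 4)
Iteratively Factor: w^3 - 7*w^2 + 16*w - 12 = (w - 2)*(w^2 - 5*w + 6) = (w - 2)^2*(w - 3)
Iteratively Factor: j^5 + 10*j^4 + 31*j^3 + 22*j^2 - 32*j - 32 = (j - 1)*(j^4 + 11*j^3 + 42*j^2 + 64*j + 32) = (j - 1)*(j + 4)*(j^3 + 7*j^2 + 14*j + 8) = (j - 1)*(j + 1)*(j + 4)*(j^2 + 6*j + 8) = (j - 1)*(j + 1)*(j + 4)^2*(j + 2)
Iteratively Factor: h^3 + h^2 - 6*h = (h + 3)*(h^2 - 2*h) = h*(h + 3)*(h - 2)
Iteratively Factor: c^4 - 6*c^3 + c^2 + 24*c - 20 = (c + 2)*(c^3 - 8*c^2 + 17*c - 10) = (c - 2)*(c + 2)*(c^2 - 6*c + 5) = (c - 2)*(c - 1)*(c + 2)*(c - 5)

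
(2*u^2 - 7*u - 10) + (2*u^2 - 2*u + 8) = 4*u^2 - 9*u - 2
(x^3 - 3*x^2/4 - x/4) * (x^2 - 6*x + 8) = x^5 - 27*x^4/4 + 49*x^3/4 - 9*x^2/2 - 2*x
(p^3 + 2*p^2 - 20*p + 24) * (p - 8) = p^4 - 6*p^3 - 36*p^2 + 184*p - 192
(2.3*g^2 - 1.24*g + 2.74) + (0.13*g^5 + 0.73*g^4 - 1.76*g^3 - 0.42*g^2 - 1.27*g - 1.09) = 0.13*g^5 + 0.73*g^4 - 1.76*g^3 + 1.88*g^2 - 2.51*g + 1.65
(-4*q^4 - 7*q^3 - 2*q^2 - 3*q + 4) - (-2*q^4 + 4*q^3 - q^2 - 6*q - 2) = -2*q^4 - 11*q^3 - q^2 + 3*q + 6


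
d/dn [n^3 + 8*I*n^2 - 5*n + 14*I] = 3*n^2 + 16*I*n - 5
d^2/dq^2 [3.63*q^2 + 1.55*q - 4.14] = 7.26000000000000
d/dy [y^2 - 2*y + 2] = 2*y - 2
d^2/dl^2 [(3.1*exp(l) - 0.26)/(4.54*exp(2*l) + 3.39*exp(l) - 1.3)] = (63.89596*exp(4*l) - 69.146924*exp(3*l) + 97.772532*exp(2*l) + 4.535674*exp(l) + 4.09318)*exp(l)/(93.576664*exp(6*l) + 209.619972*exp(5*l) + 76.137162*exp(4*l) - 81.088461*exp(3*l) - 21.80139*exp(2*l) + 17.1873*exp(l) - 2.197)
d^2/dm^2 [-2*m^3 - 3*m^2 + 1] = -12*m - 6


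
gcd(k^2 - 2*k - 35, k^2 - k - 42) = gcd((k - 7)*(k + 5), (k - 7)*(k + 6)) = k - 7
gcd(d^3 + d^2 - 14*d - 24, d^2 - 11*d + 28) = d - 4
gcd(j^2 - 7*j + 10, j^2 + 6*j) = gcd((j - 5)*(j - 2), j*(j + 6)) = 1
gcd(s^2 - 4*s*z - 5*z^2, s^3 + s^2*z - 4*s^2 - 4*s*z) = s + z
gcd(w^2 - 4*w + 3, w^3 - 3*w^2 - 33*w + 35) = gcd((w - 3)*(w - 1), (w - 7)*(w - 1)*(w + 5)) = w - 1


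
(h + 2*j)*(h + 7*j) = h^2 + 9*h*j + 14*j^2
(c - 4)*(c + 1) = c^2 - 3*c - 4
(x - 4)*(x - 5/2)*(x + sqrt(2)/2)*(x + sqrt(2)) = x^4 - 13*x^3/2 + 3*sqrt(2)*x^3/2 - 39*sqrt(2)*x^2/4 + 11*x^2 - 13*x/2 + 15*sqrt(2)*x + 10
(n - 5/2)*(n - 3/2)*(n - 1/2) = n^3 - 9*n^2/2 + 23*n/4 - 15/8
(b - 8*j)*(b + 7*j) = b^2 - b*j - 56*j^2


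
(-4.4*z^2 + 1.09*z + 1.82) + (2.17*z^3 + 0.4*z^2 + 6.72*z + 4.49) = 2.17*z^3 - 4.0*z^2 + 7.81*z + 6.31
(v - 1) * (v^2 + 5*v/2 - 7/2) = v^3 + 3*v^2/2 - 6*v + 7/2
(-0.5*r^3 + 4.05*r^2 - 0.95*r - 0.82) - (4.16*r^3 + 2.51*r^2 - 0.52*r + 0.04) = -4.66*r^3 + 1.54*r^2 - 0.43*r - 0.86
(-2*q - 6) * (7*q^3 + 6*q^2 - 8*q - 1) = -14*q^4 - 54*q^3 - 20*q^2 + 50*q + 6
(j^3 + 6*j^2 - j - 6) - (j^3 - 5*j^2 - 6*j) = 11*j^2 + 5*j - 6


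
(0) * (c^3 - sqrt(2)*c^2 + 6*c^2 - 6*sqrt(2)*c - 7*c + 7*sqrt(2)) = 0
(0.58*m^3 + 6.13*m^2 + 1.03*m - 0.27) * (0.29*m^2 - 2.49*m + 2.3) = 0.1682*m^5 + 0.3335*m^4 - 13.631*m^3 + 11.456*m^2 + 3.0413*m - 0.621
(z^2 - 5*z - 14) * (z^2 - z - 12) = z^4 - 6*z^3 - 21*z^2 + 74*z + 168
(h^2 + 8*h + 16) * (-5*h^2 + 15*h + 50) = -5*h^4 - 25*h^3 + 90*h^2 + 640*h + 800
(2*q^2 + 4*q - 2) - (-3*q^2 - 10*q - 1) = 5*q^2 + 14*q - 1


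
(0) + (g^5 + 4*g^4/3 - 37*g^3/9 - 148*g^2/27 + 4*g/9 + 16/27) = g^5 + 4*g^4/3 - 37*g^3/9 - 148*g^2/27 + 4*g/9 + 16/27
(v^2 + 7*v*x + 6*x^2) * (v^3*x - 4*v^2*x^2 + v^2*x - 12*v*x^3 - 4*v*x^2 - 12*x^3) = v^5*x + 3*v^4*x^2 + v^4*x - 34*v^3*x^3 + 3*v^3*x^2 - 108*v^2*x^4 - 34*v^2*x^3 - 72*v*x^5 - 108*v*x^4 - 72*x^5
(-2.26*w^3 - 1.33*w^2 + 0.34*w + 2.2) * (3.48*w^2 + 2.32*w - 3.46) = -7.8648*w^5 - 9.8716*w^4 + 5.9172*w^3 + 13.0466*w^2 + 3.9276*w - 7.612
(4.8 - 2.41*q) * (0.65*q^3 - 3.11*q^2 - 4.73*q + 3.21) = -1.5665*q^4 + 10.6151*q^3 - 3.5287*q^2 - 30.4401*q + 15.408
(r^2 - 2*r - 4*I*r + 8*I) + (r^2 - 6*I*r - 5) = 2*r^2 - 2*r - 10*I*r - 5 + 8*I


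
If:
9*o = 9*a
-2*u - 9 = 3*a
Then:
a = -2*u/3 - 3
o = -2*u/3 - 3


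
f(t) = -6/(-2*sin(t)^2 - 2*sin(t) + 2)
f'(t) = -6*(4*sin(t)*cos(t) + 2*cos(t))/(-2*sin(t)^2 - 2*sin(t) + 2)^2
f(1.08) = 4.55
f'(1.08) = -8.98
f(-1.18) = -2.80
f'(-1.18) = 0.85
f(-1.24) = -2.85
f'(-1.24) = 0.79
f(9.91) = -2.40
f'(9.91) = 0.11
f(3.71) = -2.40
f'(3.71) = -0.12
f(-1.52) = -3.00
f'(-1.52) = 0.15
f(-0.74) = -2.46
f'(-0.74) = 0.52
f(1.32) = 3.31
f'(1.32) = -2.66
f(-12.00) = -17.09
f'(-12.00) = -170.37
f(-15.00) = -2.44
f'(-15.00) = -0.45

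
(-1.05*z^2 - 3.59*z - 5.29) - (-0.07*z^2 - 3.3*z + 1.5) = -0.98*z^2 - 0.29*z - 6.79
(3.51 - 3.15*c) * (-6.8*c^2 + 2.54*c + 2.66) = 21.42*c^3 - 31.869*c^2 + 0.5364*c + 9.3366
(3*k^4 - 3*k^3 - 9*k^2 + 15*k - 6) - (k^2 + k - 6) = 3*k^4 - 3*k^3 - 10*k^2 + 14*k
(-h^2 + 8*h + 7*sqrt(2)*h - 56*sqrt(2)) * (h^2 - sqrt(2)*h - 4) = -h^4 + 8*h^3 + 8*sqrt(2)*h^3 - 64*sqrt(2)*h^2 - 10*h^2 - 28*sqrt(2)*h + 80*h + 224*sqrt(2)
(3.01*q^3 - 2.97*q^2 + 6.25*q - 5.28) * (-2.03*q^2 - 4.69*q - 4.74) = -6.1103*q^5 - 8.0878*q^4 - 13.0256*q^3 - 4.5163*q^2 - 4.8618*q + 25.0272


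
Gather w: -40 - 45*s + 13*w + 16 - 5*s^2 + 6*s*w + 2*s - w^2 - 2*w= -5*s^2 - 43*s - w^2 + w*(6*s + 11) - 24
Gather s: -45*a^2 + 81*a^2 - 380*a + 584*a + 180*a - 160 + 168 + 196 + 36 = 36*a^2 + 384*a + 240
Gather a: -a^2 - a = -a^2 - a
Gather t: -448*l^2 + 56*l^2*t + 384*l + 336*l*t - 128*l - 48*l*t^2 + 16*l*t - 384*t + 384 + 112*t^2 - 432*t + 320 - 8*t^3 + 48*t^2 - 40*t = -448*l^2 + 256*l - 8*t^3 + t^2*(160 - 48*l) + t*(56*l^2 + 352*l - 856) + 704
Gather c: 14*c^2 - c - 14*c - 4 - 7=14*c^2 - 15*c - 11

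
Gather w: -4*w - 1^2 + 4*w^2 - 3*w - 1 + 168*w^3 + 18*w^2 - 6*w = 168*w^3 + 22*w^2 - 13*w - 2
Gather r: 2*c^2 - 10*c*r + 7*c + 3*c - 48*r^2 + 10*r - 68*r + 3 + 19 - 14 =2*c^2 + 10*c - 48*r^2 + r*(-10*c - 58) + 8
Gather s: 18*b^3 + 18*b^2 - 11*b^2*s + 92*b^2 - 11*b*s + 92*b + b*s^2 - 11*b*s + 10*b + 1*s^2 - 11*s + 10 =18*b^3 + 110*b^2 + 102*b + s^2*(b + 1) + s*(-11*b^2 - 22*b - 11) + 10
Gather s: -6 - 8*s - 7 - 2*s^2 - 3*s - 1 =-2*s^2 - 11*s - 14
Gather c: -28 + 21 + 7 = 0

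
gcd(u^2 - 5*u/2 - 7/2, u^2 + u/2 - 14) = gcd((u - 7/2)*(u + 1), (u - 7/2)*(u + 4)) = u - 7/2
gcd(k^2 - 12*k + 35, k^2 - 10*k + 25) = k - 5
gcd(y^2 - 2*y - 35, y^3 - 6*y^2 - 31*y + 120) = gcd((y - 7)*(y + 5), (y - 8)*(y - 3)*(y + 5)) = y + 5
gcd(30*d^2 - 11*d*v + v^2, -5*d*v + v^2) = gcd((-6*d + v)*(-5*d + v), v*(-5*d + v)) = -5*d + v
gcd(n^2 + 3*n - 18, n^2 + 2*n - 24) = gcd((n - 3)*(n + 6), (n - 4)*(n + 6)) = n + 6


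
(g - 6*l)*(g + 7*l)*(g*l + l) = g^3*l + g^2*l^2 + g^2*l - 42*g*l^3 + g*l^2 - 42*l^3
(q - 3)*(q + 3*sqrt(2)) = q^2 - 3*q + 3*sqrt(2)*q - 9*sqrt(2)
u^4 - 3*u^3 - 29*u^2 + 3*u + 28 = (u - 7)*(u - 1)*(u + 1)*(u + 4)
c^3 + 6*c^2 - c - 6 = (c - 1)*(c + 1)*(c + 6)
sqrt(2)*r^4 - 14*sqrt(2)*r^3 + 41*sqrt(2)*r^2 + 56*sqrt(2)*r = r*(r - 8)*(r - 7)*(sqrt(2)*r + sqrt(2))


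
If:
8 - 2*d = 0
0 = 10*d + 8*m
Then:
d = 4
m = -5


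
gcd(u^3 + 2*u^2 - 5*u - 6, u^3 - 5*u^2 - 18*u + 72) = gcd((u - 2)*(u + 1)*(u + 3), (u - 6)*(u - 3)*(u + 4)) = 1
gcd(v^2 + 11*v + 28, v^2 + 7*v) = v + 7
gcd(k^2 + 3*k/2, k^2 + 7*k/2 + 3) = k + 3/2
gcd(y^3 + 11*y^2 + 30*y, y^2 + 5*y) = y^2 + 5*y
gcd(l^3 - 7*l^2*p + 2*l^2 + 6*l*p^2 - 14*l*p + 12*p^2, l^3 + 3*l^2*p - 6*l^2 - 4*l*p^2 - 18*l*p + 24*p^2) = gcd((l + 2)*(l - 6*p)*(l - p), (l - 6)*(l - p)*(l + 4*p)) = -l + p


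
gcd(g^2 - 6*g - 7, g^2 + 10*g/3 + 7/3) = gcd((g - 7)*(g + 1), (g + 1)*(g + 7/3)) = g + 1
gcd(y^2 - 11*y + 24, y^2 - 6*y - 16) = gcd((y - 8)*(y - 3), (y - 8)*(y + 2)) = y - 8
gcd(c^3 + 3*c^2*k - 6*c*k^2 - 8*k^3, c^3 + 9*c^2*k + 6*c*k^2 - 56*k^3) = c^2 + 2*c*k - 8*k^2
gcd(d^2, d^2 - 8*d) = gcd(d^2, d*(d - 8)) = d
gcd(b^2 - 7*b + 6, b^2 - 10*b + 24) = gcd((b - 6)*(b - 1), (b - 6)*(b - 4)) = b - 6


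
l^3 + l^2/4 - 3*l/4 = l*(l - 3/4)*(l + 1)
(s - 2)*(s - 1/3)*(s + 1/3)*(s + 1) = s^4 - s^3 - 19*s^2/9 + s/9 + 2/9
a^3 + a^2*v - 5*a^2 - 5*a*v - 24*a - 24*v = (a - 8)*(a + 3)*(a + v)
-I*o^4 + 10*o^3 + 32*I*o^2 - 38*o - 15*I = (o + I)*(o + 3*I)*(o + 5*I)*(-I*o + 1)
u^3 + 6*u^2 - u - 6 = (u - 1)*(u + 1)*(u + 6)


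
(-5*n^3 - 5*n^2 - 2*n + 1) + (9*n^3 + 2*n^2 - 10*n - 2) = 4*n^3 - 3*n^2 - 12*n - 1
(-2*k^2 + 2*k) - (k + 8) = -2*k^2 + k - 8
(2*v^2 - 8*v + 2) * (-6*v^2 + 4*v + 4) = -12*v^4 + 56*v^3 - 36*v^2 - 24*v + 8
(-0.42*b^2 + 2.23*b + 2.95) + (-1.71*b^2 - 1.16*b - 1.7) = -2.13*b^2 + 1.07*b + 1.25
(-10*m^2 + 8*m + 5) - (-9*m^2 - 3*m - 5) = -m^2 + 11*m + 10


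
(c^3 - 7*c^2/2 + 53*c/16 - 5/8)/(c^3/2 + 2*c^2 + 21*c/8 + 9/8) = (16*c^3 - 56*c^2 + 53*c - 10)/(2*(4*c^3 + 16*c^2 + 21*c + 9))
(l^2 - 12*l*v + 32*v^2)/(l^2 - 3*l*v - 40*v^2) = (l - 4*v)/(l + 5*v)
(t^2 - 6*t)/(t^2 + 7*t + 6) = t*(t - 6)/(t^2 + 7*t + 6)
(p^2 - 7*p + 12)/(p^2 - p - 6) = (p - 4)/(p + 2)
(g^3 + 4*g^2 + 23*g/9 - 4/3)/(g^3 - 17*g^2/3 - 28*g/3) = (g^2 + 8*g/3 - 1)/(g*(g - 7))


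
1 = 1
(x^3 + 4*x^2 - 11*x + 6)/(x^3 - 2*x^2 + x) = (x + 6)/x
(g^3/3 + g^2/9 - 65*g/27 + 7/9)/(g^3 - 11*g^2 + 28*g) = (9*g^3 + 3*g^2 - 65*g + 21)/(27*g*(g^2 - 11*g + 28))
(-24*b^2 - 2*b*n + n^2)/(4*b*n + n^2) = (-6*b + n)/n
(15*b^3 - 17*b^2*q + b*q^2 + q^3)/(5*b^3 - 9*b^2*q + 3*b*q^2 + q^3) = (-3*b + q)/(-b + q)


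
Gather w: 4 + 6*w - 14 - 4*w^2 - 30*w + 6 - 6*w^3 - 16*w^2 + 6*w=-6*w^3 - 20*w^2 - 18*w - 4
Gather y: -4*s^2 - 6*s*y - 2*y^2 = -4*s^2 - 6*s*y - 2*y^2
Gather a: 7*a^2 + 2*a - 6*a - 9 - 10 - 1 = 7*a^2 - 4*a - 20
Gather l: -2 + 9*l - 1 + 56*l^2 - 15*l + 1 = 56*l^2 - 6*l - 2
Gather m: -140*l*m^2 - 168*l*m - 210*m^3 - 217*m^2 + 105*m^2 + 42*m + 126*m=-210*m^3 + m^2*(-140*l - 112) + m*(168 - 168*l)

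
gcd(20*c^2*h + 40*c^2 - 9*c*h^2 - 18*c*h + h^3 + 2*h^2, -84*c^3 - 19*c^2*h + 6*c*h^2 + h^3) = 4*c - h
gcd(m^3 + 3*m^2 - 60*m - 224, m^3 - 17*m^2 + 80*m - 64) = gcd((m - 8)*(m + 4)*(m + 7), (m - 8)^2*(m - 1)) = m - 8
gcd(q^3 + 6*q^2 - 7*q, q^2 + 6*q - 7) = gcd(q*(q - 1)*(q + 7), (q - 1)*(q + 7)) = q^2 + 6*q - 7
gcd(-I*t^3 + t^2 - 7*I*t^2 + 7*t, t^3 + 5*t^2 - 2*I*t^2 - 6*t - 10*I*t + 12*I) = 1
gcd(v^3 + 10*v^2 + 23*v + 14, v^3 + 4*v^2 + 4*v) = v + 2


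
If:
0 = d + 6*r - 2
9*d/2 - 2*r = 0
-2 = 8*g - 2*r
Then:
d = 4/29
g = -5/29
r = 9/29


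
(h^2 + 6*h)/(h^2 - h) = (h + 6)/(h - 1)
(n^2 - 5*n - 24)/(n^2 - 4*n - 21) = (n - 8)/(n - 7)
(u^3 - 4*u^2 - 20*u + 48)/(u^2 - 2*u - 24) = u - 2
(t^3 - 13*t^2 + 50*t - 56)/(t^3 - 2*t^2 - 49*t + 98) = (t - 4)/(t + 7)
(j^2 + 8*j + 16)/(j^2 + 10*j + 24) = (j + 4)/(j + 6)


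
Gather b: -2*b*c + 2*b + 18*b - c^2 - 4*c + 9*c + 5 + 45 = b*(20 - 2*c) - c^2 + 5*c + 50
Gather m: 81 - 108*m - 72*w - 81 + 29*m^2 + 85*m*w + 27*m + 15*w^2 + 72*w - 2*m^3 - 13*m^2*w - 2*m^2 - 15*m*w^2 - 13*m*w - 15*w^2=-2*m^3 + m^2*(27 - 13*w) + m*(-15*w^2 + 72*w - 81)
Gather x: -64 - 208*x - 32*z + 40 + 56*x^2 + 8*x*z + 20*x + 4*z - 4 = 56*x^2 + x*(8*z - 188) - 28*z - 28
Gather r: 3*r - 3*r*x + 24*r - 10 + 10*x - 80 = r*(27 - 3*x) + 10*x - 90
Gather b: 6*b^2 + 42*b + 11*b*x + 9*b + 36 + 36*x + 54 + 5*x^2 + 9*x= 6*b^2 + b*(11*x + 51) + 5*x^2 + 45*x + 90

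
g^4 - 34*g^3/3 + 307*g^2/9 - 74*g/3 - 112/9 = (g - 7)*(g - 8/3)*(g - 2)*(g + 1/3)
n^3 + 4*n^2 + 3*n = n*(n + 1)*(n + 3)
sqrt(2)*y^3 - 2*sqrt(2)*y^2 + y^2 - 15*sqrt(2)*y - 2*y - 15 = (y - 5)*(y + 3)*(sqrt(2)*y + 1)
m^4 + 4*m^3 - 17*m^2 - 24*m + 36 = (m - 3)*(m - 1)*(m + 2)*(m + 6)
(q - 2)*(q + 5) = q^2 + 3*q - 10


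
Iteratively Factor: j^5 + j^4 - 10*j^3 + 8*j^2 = (j - 1)*(j^4 + 2*j^3 - 8*j^2) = j*(j - 1)*(j^3 + 2*j^2 - 8*j) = j*(j - 1)*(j + 4)*(j^2 - 2*j) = j^2*(j - 1)*(j + 4)*(j - 2)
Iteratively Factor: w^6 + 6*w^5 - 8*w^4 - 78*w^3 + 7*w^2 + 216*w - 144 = (w - 1)*(w^5 + 7*w^4 - w^3 - 79*w^2 - 72*w + 144) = (w - 3)*(w - 1)*(w^4 + 10*w^3 + 29*w^2 + 8*w - 48) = (w - 3)*(w - 1)*(w + 4)*(w^3 + 6*w^2 + 5*w - 12) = (w - 3)*(w - 1)^2*(w + 4)*(w^2 + 7*w + 12) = (w - 3)*(w - 1)^2*(w + 3)*(w + 4)*(w + 4)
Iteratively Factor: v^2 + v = (v)*(v + 1)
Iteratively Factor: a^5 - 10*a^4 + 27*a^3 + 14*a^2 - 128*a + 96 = (a - 3)*(a^4 - 7*a^3 + 6*a^2 + 32*a - 32) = (a - 3)*(a - 1)*(a^3 - 6*a^2 + 32) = (a - 4)*(a - 3)*(a - 1)*(a^2 - 2*a - 8) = (a - 4)*(a - 3)*(a - 1)*(a + 2)*(a - 4)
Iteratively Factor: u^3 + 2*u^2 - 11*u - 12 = (u + 4)*(u^2 - 2*u - 3) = (u + 1)*(u + 4)*(u - 3)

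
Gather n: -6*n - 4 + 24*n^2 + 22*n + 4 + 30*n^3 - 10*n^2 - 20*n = 30*n^3 + 14*n^2 - 4*n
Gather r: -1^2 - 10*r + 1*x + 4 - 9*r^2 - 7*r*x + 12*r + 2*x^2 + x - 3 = -9*r^2 + r*(2 - 7*x) + 2*x^2 + 2*x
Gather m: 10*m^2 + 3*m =10*m^2 + 3*m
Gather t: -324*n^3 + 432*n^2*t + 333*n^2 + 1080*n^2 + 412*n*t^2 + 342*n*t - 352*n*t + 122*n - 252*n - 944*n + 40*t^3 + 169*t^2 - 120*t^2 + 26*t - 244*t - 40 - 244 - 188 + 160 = -324*n^3 + 1413*n^2 - 1074*n + 40*t^3 + t^2*(412*n + 49) + t*(432*n^2 - 10*n - 218) - 312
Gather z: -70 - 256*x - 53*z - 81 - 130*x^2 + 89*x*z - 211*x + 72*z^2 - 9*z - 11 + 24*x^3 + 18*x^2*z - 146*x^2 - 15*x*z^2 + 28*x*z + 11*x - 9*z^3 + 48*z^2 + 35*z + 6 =24*x^3 - 276*x^2 - 456*x - 9*z^3 + z^2*(120 - 15*x) + z*(18*x^2 + 117*x - 27) - 156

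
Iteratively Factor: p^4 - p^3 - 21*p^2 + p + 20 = (p + 4)*(p^3 - 5*p^2 - p + 5) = (p - 1)*(p + 4)*(p^2 - 4*p - 5) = (p - 1)*(p + 1)*(p + 4)*(p - 5)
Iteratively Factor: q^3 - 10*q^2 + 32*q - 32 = (q - 4)*(q^2 - 6*q + 8) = (q - 4)*(q - 2)*(q - 4)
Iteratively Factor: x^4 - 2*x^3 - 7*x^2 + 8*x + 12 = (x + 2)*(x^3 - 4*x^2 + x + 6) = (x + 1)*(x + 2)*(x^2 - 5*x + 6) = (x - 3)*(x + 1)*(x + 2)*(x - 2)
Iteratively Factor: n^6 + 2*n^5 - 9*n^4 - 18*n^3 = (n - 3)*(n^5 + 5*n^4 + 6*n^3) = n*(n - 3)*(n^4 + 5*n^3 + 6*n^2) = n*(n - 3)*(n + 2)*(n^3 + 3*n^2) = n^2*(n - 3)*(n + 2)*(n^2 + 3*n) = n^2*(n - 3)*(n + 2)*(n + 3)*(n)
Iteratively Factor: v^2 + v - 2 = (v + 2)*(v - 1)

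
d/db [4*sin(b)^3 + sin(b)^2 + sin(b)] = (12*sin(b)^2 + 2*sin(b) + 1)*cos(b)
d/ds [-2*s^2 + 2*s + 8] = 2 - 4*s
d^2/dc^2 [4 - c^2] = -2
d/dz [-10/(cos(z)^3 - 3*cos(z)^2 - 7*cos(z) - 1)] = 10*(-3*cos(z)^2 + 6*cos(z) + 7)*sin(z)/(-cos(z)^3 + 3*cos(z)^2 + 7*cos(z) + 1)^2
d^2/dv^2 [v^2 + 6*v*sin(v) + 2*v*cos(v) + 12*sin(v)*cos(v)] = -6*v*sin(v) - 2*v*cos(v) - 4*sin(v) - 24*sin(2*v) + 12*cos(v) + 2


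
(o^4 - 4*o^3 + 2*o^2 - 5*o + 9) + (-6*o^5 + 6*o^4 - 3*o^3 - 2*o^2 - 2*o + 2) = -6*o^5 + 7*o^4 - 7*o^3 - 7*o + 11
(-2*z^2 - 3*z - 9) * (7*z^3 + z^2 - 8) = -14*z^5 - 23*z^4 - 66*z^3 + 7*z^2 + 24*z + 72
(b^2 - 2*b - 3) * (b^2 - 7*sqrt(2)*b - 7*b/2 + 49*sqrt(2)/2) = b^4 - 7*sqrt(2)*b^3 - 11*b^3/2 + 4*b^2 + 77*sqrt(2)*b^2/2 - 28*sqrt(2)*b + 21*b/2 - 147*sqrt(2)/2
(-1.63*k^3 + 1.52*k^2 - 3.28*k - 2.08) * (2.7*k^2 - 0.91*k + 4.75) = -4.401*k^5 + 5.5873*k^4 - 17.9817*k^3 + 4.5888*k^2 - 13.6872*k - 9.88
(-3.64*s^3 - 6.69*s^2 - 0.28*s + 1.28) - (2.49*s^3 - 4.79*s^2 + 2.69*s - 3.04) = -6.13*s^3 - 1.9*s^2 - 2.97*s + 4.32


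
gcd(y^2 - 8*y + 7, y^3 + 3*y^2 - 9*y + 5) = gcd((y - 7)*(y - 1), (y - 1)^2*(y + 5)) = y - 1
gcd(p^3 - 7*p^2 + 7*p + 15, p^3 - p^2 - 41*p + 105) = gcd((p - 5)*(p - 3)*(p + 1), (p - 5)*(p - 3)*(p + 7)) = p^2 - 8*p + 15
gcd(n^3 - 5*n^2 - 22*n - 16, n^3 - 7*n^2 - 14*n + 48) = n - 8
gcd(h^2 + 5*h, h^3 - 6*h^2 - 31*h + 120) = h + 5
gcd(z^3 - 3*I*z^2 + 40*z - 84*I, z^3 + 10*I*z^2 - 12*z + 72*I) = z^2 + 4*I*z + 12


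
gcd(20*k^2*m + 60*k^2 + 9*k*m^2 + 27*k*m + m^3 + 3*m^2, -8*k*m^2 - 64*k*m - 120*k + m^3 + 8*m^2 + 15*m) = m + 3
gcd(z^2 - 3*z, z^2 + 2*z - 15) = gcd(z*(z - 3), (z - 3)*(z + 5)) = z - 3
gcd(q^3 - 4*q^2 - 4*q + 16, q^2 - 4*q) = q - 4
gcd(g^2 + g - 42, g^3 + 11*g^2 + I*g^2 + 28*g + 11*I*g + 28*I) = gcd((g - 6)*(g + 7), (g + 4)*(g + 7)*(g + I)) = g + 7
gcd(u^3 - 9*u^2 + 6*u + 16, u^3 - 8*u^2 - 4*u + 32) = u^2 - 10*u + 16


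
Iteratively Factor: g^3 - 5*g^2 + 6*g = (g)*(g^2 - 5*g + 6) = g*(g - 3)*(g - 2)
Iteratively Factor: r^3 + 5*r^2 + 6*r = (r + 3)*(r^2 + 2*r) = (r + 2)*(r + 3)*(r)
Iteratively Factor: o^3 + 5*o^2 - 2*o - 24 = (o + 4)*(o^2 + o - 6) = (o - 2)*(o + 4)*(o + 3)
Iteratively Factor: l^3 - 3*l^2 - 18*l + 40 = (l - 5)*(l^2 + 2*l - 8) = (l - 5)*(l + 4)*(l - 2)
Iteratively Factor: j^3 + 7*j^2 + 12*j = (j + 3)*(j^2 + 4*j) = j*(j + 3)*(j + 4)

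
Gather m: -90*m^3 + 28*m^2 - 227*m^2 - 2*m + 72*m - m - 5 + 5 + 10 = -90*m^3 - 199*m^2 + 69*m + 10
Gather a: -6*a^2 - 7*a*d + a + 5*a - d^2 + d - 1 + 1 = -6*a^2 + a*(6 - 7*d) - d^2 + d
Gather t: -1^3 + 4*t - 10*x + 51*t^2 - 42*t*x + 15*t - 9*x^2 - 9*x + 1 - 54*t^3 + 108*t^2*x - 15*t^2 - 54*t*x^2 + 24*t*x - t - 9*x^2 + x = -54*t^3 + t^2*(108*x + 36) + t*(-54*x^2 - 18*x + 18) - 18*x^2 - 18*x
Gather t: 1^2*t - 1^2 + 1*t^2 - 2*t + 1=t^2 - t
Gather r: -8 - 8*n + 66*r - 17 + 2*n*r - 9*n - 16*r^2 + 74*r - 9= -17*n - 16*r^2 + r*(2*n + 140) - 34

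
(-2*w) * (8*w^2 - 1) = -16*w^3 + 2*w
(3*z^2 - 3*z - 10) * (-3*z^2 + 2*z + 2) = -9*z^4 + 15*z^3 + 30*z^2 - 26*z - 20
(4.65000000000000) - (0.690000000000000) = 3.96000000000000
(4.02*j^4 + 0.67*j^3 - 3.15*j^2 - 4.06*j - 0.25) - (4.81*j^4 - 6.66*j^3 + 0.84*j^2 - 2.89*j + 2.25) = -0.79*j^4 + 7.33*j^3 - 3.99*j^2 - 1.17*j - 2.5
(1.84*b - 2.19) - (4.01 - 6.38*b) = 8.22*b - 6.2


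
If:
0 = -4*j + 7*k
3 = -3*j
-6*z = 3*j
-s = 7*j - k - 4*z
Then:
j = -1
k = -4/7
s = 59/7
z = 1/2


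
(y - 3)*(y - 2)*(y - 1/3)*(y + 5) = y^4 - y^3/3 - 19*y^2 + 109*y/3 - 10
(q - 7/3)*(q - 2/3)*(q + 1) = q^3 - 2*q^2 - 13*q/9 + 14/9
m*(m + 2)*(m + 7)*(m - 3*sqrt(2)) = m^4 - 3*sqrt(2)*m^3 + 9*m^3 - 27*sqrt(2)*m^2 + 14*m^2 - 42*sqrt(2)*m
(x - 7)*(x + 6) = x^2 - x - 42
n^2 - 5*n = n*(n - 5)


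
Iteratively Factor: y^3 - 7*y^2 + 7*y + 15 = (y - 3)*(y^2 - 4*y - 5) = (y - 5)*(y - 3)*(y + 1)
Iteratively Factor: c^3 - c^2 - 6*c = (c + 2)*(c^2 - 3*c) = c*(c + 2)*(c - 3)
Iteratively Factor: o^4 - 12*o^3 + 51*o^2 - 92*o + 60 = (o - 5)*(o^3 - 7*o^2 + 16*o - 12) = (o - 5)*(o - 3)*(o^2 - 4*o + 4) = (o - 5)*(o - 3)*(o - 2)*(o - 2)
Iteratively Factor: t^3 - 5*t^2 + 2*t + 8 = (t - 4)*(t^2 - t - 2) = (t - 4)*(t - 2)*(t + 1)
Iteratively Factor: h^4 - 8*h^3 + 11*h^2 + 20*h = (h - 4)*(h^3 - 4*h^2 - 5*h) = h*(h - 4)*(h^2 - 4*h - 5) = h*(h - 4)*(h + 1)*(h - 5)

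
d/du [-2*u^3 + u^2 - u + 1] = -6*u^2 + 2*u - 1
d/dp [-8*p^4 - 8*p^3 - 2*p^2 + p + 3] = -32*p^3 - 24*p^2 - 4*p + 1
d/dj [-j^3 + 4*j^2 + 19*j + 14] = -3*j^2 + 8*j + 19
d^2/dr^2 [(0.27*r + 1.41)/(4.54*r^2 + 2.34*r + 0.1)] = ((0.27*r + 1.41)*(9.08*r + 2.34)*(18.16*r + 4.68) - (7.3548*r + 14.0664)*(4.54*r^2 + 2.34*r + 0.1))/(4.54*r^2 + 2.34*r + 0.1)^3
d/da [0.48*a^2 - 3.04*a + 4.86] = 0.96*a - 3.04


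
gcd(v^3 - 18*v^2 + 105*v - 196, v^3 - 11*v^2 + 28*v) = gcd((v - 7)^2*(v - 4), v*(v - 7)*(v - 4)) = v^2 - 11*v + 28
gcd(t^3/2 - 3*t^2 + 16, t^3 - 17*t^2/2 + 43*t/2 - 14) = t - 4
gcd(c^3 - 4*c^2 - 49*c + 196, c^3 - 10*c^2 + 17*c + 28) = c^2 - 11*c + 28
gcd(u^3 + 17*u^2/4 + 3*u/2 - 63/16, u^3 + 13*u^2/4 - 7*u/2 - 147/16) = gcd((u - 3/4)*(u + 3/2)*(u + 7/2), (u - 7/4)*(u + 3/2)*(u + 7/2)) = u^2 + 5*u + 21/4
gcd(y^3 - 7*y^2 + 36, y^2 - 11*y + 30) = y - 6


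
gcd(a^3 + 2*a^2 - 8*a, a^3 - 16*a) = a^2 + 4*a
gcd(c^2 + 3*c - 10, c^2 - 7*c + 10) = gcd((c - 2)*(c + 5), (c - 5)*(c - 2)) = c - 2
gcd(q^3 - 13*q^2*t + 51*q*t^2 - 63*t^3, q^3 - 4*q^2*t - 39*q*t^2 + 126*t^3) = q^2 - 10*q*t + 21*t^2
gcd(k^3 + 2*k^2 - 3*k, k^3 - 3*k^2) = k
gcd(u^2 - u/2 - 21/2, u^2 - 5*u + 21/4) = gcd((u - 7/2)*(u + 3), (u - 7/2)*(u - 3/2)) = u - 7/2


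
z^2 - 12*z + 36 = (z - 6)^2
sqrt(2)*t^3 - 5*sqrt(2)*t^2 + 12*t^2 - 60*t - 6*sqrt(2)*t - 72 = (t - 6)*(t + 6*sqrt(2))*(sqrt(2)*t + sqrt(2))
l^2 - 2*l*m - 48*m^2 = (l - 8*m)*(l + 6*m)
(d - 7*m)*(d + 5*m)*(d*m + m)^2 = d^4*m^2 - 2*d^3*m^3 + 2*d^3*m^2 - 35*d^2*m^4 - 4*d^2*m^3 + d^2*m^2 - 70*d*m^4 - 2*d*m^3 - 35*m^4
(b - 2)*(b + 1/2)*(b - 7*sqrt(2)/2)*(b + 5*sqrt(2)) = b^4 - 3*b^3/2 + 3*sqrt(2)*b^3/2 - 36*b^2 - 9*sqrt(2)*b^2/4 - 3*sqrt(2)*b/2 + 105*b/2 + 35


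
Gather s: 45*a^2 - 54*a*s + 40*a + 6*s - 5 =45*a^2 + 40*a + s*(6 - 54*a) - 5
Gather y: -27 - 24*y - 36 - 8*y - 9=-32*y - 72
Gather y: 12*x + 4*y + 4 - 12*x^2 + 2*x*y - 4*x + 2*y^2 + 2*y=-12*x^2 + 8*x + 2*y^2 + y*(2*x + 6) + 4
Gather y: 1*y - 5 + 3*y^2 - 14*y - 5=3*y^2 - 13*y - 10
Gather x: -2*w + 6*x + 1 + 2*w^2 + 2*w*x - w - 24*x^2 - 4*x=2*w^2 - 3*w - 24*x^2 + x*(2*w + 2) + 1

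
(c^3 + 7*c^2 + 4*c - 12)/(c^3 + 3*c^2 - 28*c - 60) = (c - 1)/(c - 5)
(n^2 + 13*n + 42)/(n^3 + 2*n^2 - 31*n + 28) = (n + 6)/(n^2 - 5*n + 4)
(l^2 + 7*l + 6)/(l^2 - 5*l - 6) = (l + 6)/(l - 6)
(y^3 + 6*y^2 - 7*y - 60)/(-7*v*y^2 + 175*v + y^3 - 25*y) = (y^2 + y - 12)/(-7*v*y + 35*v + y^2 - 5*y)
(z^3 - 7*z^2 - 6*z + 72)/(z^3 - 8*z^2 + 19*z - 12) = (z^2 - 3*z - 18)/(z^2 - 4*z + 3)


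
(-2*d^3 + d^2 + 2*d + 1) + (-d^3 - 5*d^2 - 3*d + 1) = -3*d^3 - 4*d^2 - d + 2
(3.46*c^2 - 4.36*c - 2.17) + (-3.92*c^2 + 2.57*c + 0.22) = -0.46*c^2 - 1.79*c - 1.95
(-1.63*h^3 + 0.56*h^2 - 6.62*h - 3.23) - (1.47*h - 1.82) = -1.63*h^3 + 0.56*h^2 - 8.09*h - 1.41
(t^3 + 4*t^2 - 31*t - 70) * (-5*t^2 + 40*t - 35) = -5*t^5 + 20*t^4 + 280*t^3 - 1030*t^2 - 1715*t + 2450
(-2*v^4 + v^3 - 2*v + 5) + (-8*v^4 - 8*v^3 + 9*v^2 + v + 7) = -10*v^4 - 7*v^3 + 9*v^2 - v + 12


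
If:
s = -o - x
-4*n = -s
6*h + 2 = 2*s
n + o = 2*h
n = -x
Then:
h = -1/7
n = 1/7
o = -3/7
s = 4/7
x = -1/7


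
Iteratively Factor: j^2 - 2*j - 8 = (j + 2)*(j - 4)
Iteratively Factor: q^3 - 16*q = (q - 4)*(q^2 + 4*q) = q*(q - 4)*(q + 4)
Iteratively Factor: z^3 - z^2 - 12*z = (z)*(z^2 - z - 12) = z*(z - 4)*(z + 3)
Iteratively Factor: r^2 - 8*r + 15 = (r - 5)*(r - 3)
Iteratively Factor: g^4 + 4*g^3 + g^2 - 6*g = (g - 1)*(g^3 + 5*g^2 + 6*g) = (g - 1)*(g + 2)*(g^2 + 3*g) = g*(g - 1)*(g + 2)*(g + 3)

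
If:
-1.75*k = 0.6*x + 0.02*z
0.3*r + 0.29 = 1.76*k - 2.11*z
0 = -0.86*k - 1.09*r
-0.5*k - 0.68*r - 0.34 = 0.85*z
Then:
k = -0.29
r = 0.23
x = 0.86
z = -0.41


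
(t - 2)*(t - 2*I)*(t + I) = t^3 - 2*t^2 - I*t^2 + 2*t + 2*I*t - 4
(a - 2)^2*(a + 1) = a^3 - 3*a^2 + 4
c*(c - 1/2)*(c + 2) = c^3 + 3*c^2/2 - c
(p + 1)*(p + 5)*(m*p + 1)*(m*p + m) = m^2*p^4 + 7*m^2*p^3 + 11*m^2*p^2 + 5*m^2*p + m*p^3 + 7*m*p^2 + 11*m*p + 5*m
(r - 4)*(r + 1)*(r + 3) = r^3 - 13*r - 12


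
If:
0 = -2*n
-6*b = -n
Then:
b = 0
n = 0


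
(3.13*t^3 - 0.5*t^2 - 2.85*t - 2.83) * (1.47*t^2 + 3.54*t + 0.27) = 4.6011*t^5 + 10.3452*t^4 - 5.1144*t^3 - 14.3841*t^2 - 10.7877*t - 0.7641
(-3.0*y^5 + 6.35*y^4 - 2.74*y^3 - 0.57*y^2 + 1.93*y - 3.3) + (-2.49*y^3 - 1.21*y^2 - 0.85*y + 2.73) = -3.0*y^5 + 6.35*y^4 - 5.23*y^3 - 1.78*y^2 + 1.08*y - 0.57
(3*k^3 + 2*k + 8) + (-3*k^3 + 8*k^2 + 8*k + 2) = 8*k^2 + 10*k + 10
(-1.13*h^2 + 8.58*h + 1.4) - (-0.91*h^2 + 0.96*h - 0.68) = -0.22*h^2 + 7.62*h + 2.08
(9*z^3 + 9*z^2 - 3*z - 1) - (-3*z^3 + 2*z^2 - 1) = 12*z^3 + 7*z^2 - 3*z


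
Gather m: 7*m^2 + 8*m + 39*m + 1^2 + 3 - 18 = 7*m^2 + 47*m - 14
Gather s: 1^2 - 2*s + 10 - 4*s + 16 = 27 - 6*s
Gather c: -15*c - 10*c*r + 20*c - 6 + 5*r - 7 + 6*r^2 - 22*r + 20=c*(5 - 10*r) + 6*r^2 - 17*r + 7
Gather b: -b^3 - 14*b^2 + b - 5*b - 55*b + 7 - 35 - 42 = -b^3 - 14*b^2 - 59*b - 70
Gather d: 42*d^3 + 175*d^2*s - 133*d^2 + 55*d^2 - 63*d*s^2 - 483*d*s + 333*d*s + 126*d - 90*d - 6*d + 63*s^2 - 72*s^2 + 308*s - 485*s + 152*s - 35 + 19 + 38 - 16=42*d^3 + d^2*(175*s - 78) + d*(-63*s^2 - 150*s + 30) - 9*s^2 - 25*s + 6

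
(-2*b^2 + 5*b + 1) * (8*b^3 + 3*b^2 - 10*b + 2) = -16*b^5 + 34*b^4 + 43*b^3 - 51*b^2 + 2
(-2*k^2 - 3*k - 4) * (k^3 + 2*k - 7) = -2*k^5 - 3*k^4 - 8*k^3 + 8*k^2 + 13*k + 28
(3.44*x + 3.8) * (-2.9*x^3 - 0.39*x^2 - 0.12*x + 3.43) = -9.976*x^4 - 12.3616*x^3 - 1.8948*x^2 + 11.3432*x + 13.034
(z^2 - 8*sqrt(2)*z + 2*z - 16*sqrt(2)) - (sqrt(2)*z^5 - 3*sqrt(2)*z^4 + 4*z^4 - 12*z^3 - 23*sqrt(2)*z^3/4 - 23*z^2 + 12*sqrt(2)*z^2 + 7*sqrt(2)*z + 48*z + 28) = -sqrt(2)*z^5 - 4*z^4 + 3*sqrt(2)*z^4 + 23*sqrt(2)*z^3/4 + 12*z^3 - 12*sqrt(2)*z^2 + 24*z^2 - 46*z - 15*sqrt(2)*z - 28 - 16*sqrt(2)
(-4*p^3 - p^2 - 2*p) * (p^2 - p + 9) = -4*p^5 + 3*p^4 - 37*p^3 - 7*p^2 - 18*p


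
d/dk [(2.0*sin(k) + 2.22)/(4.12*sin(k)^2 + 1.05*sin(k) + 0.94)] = (-18.2928*sin(k) + 4.12*cos(2*k) - 4.571)*cos(k)/(4.12*sin(k)^2 + 1.05*sin(k) + 0.94)^2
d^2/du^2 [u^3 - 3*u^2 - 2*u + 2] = 6*u - 6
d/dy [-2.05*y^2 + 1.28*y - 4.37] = 1.28 - 4.1*y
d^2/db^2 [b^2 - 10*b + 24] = 2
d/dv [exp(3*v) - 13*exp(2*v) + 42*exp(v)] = (3*exp(2*v) - 26*exp(v) + 42)*exp(v)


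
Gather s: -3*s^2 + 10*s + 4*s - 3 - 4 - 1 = -3*s^2 + 14*s - 8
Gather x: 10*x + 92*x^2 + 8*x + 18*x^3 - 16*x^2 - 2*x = 18*x^3 + 76*x^2 + 16*x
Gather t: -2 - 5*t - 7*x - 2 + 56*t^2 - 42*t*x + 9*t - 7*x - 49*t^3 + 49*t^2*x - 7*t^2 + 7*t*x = -49*t^3 + t^2*(49*x + 49) + t*(4 - 35*x) - 14*x - 4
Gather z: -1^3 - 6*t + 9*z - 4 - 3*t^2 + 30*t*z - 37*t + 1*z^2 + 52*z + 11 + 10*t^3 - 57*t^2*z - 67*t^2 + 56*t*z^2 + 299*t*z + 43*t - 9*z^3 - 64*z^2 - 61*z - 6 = 10*t^3 - 70*t^2 - 9*z^3 + z^2*(56*t - 63) + z*(-57*t^2 + 329*t)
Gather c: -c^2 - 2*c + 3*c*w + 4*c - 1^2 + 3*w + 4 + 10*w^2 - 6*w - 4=-c^2 + c*(3*w + 2) + 10*w^2 - 3*w - 1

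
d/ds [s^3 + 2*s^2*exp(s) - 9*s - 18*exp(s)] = 2*s^2*exp(s) + 3*s^2 + 4*s*exp(s) - 18*exp(s) - 9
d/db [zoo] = 0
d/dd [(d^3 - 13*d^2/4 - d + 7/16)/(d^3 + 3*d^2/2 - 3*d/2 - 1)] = (38*d^2 - 46*d + 53)/(8*(d^4 + 2*d^3 - 3*d^2 - 4*d + 4))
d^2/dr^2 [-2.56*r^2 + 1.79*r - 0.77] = -5.12000000000000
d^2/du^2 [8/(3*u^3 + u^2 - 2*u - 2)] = 16*(-(9*u + 1)*(3*u^3 + u^2 - 2*u - 2) + (9*u^2 + 2*u - 2)^2)/(3*u^3 + u^2 - 2*u - 2)^3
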